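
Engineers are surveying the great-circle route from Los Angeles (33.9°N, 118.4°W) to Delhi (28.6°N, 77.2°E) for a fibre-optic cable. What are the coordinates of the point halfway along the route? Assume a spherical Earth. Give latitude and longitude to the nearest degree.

≈ 77°N, 148°E

Write both endpoints as unit vectors p₁, p₂ with components (cos φ cos λ, cos φ sin λ, sin φ).
The central angle between the endpoints is δ = arccos(p₁·p₂) ≈ 2.021 rad (115.8°).
Interpolate at f = 1/2 with slerp weights a = sin((1−f)δ)/sin δ ≈ 0.941, b = sin(fδ)/sin δ ≈ 0.941.
p = a·p₁ + b·p₂ ≈ (-0.188, 0.119, 0.975); φ = arcsin(p_z) ≈ 77.14°, λ = atan2(p_y, p_x) ≈ 147.81°.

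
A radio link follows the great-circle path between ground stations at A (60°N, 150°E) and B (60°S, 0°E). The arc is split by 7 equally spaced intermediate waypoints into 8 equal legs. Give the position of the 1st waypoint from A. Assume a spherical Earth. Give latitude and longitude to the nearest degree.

≈ (50°N, 117°E)

Convert each endpoint to a unit vector on the sphere (x = cos φ cos λ, y = cos φ sin λ, z = sin φ).
The central angle between the endpoints is δ = arccos(p₁·p₂) ≈ 2.882 rad (165.1°).
Interpolate at f = 1/8 with slerp weights a = sin((1−f)δ)/sin δ ≈ 2.263, b = sin(fδ)/sin δ ≈ 1.374.
p = a·p₁ + b·p₂ ≈ (-0.293, 0.566, 0.771); φ = arcsin(p_z) ≈ 50.41°, λ = atan2(p_y, p_x) ≈ 117.40°.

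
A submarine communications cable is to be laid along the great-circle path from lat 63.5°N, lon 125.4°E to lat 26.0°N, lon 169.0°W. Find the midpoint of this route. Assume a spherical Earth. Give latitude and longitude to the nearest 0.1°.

The haversine formula gives a central angle δ ≈ 0.979 rad (56.1°) between the endpoints.
Interpolate at f = 1/2 with slerp weights a = sin((1−f)δ)/sin δ ≈ 0.567, b = sin(fδ)/sin δ ≈ 0.567.
p = a·p₁ + b·p₂ ≈ (-0.646, 0.109, 0.755); φ = arcsin(p_z) ≈ 49.05°, λ = atan2(p_y, p_x) ≈ 170.44°.

≈ lat 49.1°N, lon 170.4°E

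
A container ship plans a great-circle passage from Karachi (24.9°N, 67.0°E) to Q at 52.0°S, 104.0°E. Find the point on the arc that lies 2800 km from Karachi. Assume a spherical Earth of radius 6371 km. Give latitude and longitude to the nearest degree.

≈ 1°N, 76°E

From cos δ = sin φ₁ sin φ₂ + cos φ₁ cos φ₂ cos Δλ, the central angle is δ ≈ 1.456 rad (83.4°). The total great-circle distance is δ·R ≈ 1.456 × 6371 ≈ 9278 km, so the target fraction is f = 2800/9278 ≈ 0.302.
Interpolate at f ≈ 0.302 with slerp weights a = sin((1−f)δ)/sin δ ≈ 0.856, b = sin(fδ)/sin δ ≈ 0.428.
p = a·p₁ + b·p₂ ≈ (0.240, 0.971, 0.023); φ = arcsin(p_z) ≈ 1.31°, λ = atan2(p_y, p_x) ≈ 76.13°.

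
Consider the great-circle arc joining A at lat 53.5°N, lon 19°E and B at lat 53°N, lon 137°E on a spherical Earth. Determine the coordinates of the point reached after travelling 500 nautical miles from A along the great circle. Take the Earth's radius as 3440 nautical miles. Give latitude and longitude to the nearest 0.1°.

≈ lat 59.8°N, lon 29.0°E

Convert each endpoint to a unit vector on the sphere (x = cos φ cos λ, y = cos φ sin λ, z = sin φ).
The central angle between the endpoints is δ = arccos(p₁·p₂) ≈ 1.077 rad (61.7°). The total great-circle distance is δ·R ≈ 1.077 × 3440 ≈ 3705 nmi, so the target fraction is f = 500/3705 ≈ 0.135.
Interpolate at f ≈ 0.135 with slerp weights a = sin((1−f)δ)/sin δ ≈ 0.912, b = sin(fδ)/sin δ ≈ 0.164.
p = a·p₁ + b·p₂ ≈ (0.440, 0.244, 0.864); φ = arcsin(p_z) ≈ 59.78°, λ = atan2(p_y, p_x) ≈ 29.00°.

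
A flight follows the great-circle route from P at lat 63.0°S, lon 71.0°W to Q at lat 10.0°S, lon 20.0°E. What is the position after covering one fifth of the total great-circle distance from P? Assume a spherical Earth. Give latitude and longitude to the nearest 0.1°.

≈ lat 60.1°S, lon 36.8°W

Write both endpoints as unit vectors p₁, p₂ with components (cos φ cos λ, cos φ sin λ, sin φ).
The central angle between the endpoints is δ = arccos(p₁·p₂) ≈ 1.423 rad (81.6°).
Interpolate at f = 1/5 with slerp weights a = sin((1−f)δ)/sin δ ≈ 0.918, b = sin(fδ)/sin δ ≈ 0.284.
p = a·p₁ + b·p₂ ≈ (0.398, -0.298, -0.867); φ = arcsin(p_z) ≈ -60.14°, λ = atan2(p_y, p_x) ≈ -36.83°.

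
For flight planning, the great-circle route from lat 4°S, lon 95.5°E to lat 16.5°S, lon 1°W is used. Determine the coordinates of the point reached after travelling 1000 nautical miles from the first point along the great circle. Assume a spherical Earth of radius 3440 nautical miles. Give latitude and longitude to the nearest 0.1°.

≈ lat 8.6°S, lon 79.4°E

Write both endpoints as unit vectors p₁, p₂ with components (cos φ cos λ, cos φ sin λ, sin φ).
The central angle between the endpoints is δ = arccos(p₁·p₂) ≈ 1.659 rad (95.1°). The total great-circle distance is δ·R ≈ 1.659 × 3440 ≈ 5708 nmi, so the target fraction is f = 1000/5708 ≈ 0.175.
Interpolate at f ≈ 0.175 with slerp weights a = sin((1−f)δ)/sin δ ≈ 0.983, b = sin(fδ)/sin δ ≈ 0.288.
p = a·p₁ + b·p₂ ≈ (0.182, 0.972, -0.150); φ = arcsin(p_z) ≈ -8.65°, λ = atan2(p_y, p_x) ≈ 79.40°.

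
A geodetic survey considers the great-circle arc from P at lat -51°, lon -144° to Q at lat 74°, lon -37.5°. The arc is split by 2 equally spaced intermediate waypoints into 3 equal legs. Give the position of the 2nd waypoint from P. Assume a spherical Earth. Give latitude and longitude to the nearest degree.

≈ lat 39°, lon -110°

The haversine formula gives a central angle δ ≈ 2.492 rad (142.8°) between the endpoints.
Interpolate at f = 2/3 with slerp weights a = sin((1−f)δ)/sin δ ≈ 1.221, b = sin(fδ)/sin δ ≈ 1.646.
p = a·p₁ + b·p₂ ≈ (-0.261, -0.728, 0.634); φ = arcsin(p_z) ≈ 39.35°, λ = atan2(p_y, p_x) ≈ -109.76°.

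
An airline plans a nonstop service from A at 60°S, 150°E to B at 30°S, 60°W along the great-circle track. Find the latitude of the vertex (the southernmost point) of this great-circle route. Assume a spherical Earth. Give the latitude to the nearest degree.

≈ 77°S

The great circle lies in the plane with unit normal n̂ = (p₁ × p₂)/|p₁ × p₂|.
Here n̂_z ≈ +0.217; the vertex latitude is φ_max = arccos|n̂_z| ≈ 77.5°.
Check via Clairaut: cos φ_max = |cos φ₁| · sin C = cos(60.0°)·sin(154.3°) ≈ 0.217, again giving ≈ 77.5°.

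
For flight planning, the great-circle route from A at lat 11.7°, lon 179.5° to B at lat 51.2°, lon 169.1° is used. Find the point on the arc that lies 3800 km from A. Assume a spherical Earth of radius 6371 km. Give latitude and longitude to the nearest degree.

Convert each endpoint to a unit vector on the sphere (x = cos φ cos λ, y = cos φ sin λ, z = sin φ).
The central angle between the endpoints is δ = arccos(p₁·p₂) ≈ 0.705 rad (40.4°). The total great-circle distance is δ·R ≈ 0.705 × 6371 ≈ 4492 km, so the target fraction is f = 3800/4492 ≈ 0.846.
Interpolate at f ≈ 0.846 with slerp weights a = sin((1−f)δ)/sin δ ≈ 0.167, b = sin(fδ)/sin δ ≈ 0.867.
p = a·p₁ + b·p₂ ≈ (-0.697, 0.104, 0.709); φ = arcsin(p_z) ≈ 45.18°, λ = atan2(p_y, p_x) ≈ 171.50°.

≈ lat 45°, lon 172°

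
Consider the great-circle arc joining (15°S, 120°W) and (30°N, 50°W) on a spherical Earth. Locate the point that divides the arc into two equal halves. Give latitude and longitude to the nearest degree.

Convert each endpoint to a unit vector on the sphere (x = cos φ cos λ, y = cos φ sin λ, z = sin φ).
The central angle between the endpoints is δ = arccos(p₁·p₂) ≈ 1.413 rad (81.0°).
Interpolate at f = 1/2 with slerp weights a = sin((1−f)δ)/sin δ ≈ 0.657, b = sin(fδ)/sin δ ≈ 0.657.
p = a·p₁ + b·p₂ ≈ (0.048, -0.986, 0.159); φ = arcsin(p_z) ≈ 9.12°, λ = atan2(p_y, p_x) ≈ -87.19°.

≈ (9°N, 87°W)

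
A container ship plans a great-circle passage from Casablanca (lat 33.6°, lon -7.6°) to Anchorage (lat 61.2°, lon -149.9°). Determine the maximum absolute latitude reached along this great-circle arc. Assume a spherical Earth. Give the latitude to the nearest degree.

≈ 76°

The great circle lies in the plane with unit normal n̂ = (p₁ × p₂)/|p₁ × p₂|.
Here n̂_z ≈ -0.249; the vertex latitude is φ_max = arccos|n̂_z| ≈ 75.6°.
Check via Clairaut: cos φ_max = |cos φ₁| · sin C = cos(33.6°)·sin(17.4°) ≈ 0.249, again giving ≈ 75.6°.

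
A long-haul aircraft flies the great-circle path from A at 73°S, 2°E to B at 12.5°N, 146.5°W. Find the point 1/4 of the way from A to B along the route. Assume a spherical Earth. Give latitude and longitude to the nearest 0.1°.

≈ 72.2°S, 112.6°W

Write both endpoints as unit vectors p₁, p₂ with components (cos φ cos λ, cos φ sin λ, sin φ).
The central angle between the endpoints is δ = arccos(p₁·p₂) ≈ 2.038 rad (116.8°).
Interpolate at f = 1/4 with slerp weights a = sin((1−f)δ)/sin δ ≈ 1.119, b = sin(fδ)/sin δ ≈ 0.546.
p = a·p₁ + b·p₂ ≈ (-0.118, -0.283, -0.952); φ = arcsin(p_z) ≈ -72.15°, λ = atan2(p_y, p_x) ≈ -112.60°.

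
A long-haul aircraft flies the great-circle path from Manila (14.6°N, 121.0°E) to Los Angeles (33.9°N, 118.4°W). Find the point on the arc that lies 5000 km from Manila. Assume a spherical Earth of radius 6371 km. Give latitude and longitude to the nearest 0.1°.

≈ (39.6°N, 163.8°E)

Write both endpoints as unit vectors p₁, p₂ with components (cos φ cos λ, cos φ sin λ, sin φ).
The central angle between the endpoints is δ = arccos(p₁·p₂) ≈ 1.842 rad (105.6°). The total great-circle distance is δ·R ≈ 1.842 × 6371 ≈ 11738 km, so the target fraction is f = 5000/11738 ≈ 0.426.
Interpolate at f ≈ 0.426 with slerp weights a = sin((1−f)δ)/sin δ ≈ 0.904, b = sin(fδ)/sin δ ≈ 0.734.
p = a·p₁ + b·p₂ ≈ (-0.740, 0.215, 0.637); φ = arcsin(p_z) ≈ 39.58°, λ = atan2(p_y, p_x) ≈ 163.84°.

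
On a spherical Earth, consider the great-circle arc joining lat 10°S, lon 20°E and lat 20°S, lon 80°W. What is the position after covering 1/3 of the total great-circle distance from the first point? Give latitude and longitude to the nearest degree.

Convert each endpoint to a unit vector on the sphere (x = cos φ cos λ, y = cos φ sin λ, z = sin φ).
The central angle between the endpoints is δ = arccos(p₁·p₂) ≈ 1.672 rad (95.8°).
Interpolate at f = 1/3 with slerp weights a = sin((1−f)δ)/sin δ ≈ 0.902, b = sin(fδ)/sin δ ≈ 0.532.
p = a·p₁ + b·p₂ ≈ (0.922, -0.188, -0.339); φ = arcsin(p_z) ≈ -19.79°, λ = atan2(p_y, p_x) ≈ -11.53°.

≈ lat 20°S, lon 12°W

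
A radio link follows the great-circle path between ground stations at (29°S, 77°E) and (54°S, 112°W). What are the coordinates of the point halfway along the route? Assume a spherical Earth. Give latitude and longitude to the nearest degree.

≈ (77°S, 94°E)

Convert each endpoint to a unit vector on the sphere (x = cos φ cos λ, y = cos φ sin λ, z = sin φ).
The central angle between the endpoints is δ = arccos(p₁·p₂) ≈ 1.687 rad (96.6°).
Interpolate at f = 1/2 with slerp weights a = sin((1−f)δ)/sin δ ≈ 0.752, b = sin(fδ)/sin δ ≈ 0.752.
p = a·p₁ + b·p₂ ≈ (-0.018, 0.231, -0.973); φ = arcsin(p_z) ≈ -76.61°, λ = atan2(p_y, p_x) ≈ 94.36°.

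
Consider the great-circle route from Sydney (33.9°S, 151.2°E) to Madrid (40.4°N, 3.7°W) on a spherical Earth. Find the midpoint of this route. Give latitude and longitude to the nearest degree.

The haversine formula gives a central angle δ ≈ 2.776 rad (159.0°) between the endpoints.
Interpolate at f = 1/2 with slerp weights a = sin((1−f)δ)/sin δ ≈ 2.750, b = sin(fδ)/sin δ ≈ 2.750.
p = a·p₁ + b·p₂ ≈ (0.090, 0.964, 0.249); φ = arcsin(p_z) ≈ 14.39°, λ = atan2(p_y, p_x) ≈ 84.69°.

≈ (14°N, 85°E)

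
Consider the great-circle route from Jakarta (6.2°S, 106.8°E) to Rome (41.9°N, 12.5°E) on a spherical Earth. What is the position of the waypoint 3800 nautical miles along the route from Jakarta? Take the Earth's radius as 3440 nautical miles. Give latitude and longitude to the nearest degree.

Write both endpoints as unit vectors p₁, p₂ with components (cos φ cos λ, cos φ sin λ, sin φ).
The central angle between the endpoints is δ = arccos(p₁·p₂) ≈ 1.699 rad (97.3°). The total great-circle distance is δ·R ≈ 1.699 × 3440 ≈ 5844 nmi, so the target fraction is f = 3800/5844 ≈ 0.650.
Interpolate at f ≈ 0.650 with slerp weights a = sin((1−f)δ)/sin δ ≈ 0.564, b = sin(fδ)/sin δ ≈ 0.901.
p = a·p₁ + b·p₂ ≈ (0.492, 0.682, 0.541); φ = arcsin(p_z) ≈ 32.72°, λ = atan2(p_y, p_x) ≈ 54.18°.

≈ (33°N, 54°E)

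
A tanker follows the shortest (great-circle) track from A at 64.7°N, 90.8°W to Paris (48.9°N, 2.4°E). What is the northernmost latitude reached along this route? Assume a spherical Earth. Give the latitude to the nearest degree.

≈ 68°N

The great circle lies in the plane with unit normal n̂ = (p₁ × p₂)/|p₁ × p₂|.
Here n̂_z ≈ +0.376; the vertex latitude is φ_max = arccos|n̂_z| ≈ 67.9°.
Check via Clairaut: cos φ_max = |cos φ₁| · sin C = cos(64.7°)·sin(61.6°) ≈ 0.376, again giving ≈ 67.9°.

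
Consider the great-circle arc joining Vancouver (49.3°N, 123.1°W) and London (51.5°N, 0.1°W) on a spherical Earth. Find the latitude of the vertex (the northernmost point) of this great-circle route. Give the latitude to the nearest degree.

The great circle lies in the plane with unit normal n̂ = (p₁ × p₂)/|p₁ × p₂|.
Here n̂_z ≈ +0.367; the vertex latitude is φ_max = arccos|n̂_z| ≈ 68.5°.
Check via Clairaut: cos φ_max = |cos φ₁| · sin C = cos(49.3°)·sin(34.2°) ≈ 0.367, again giving ≈ 68.5°.

≈ 68°N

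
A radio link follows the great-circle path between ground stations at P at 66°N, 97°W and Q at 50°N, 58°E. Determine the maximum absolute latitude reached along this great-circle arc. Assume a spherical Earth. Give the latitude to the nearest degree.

The great circle lies in the plane with unit normal n̂ = (p₁ × p₂)/|p₁ × p₂|.
Here n̂_z ≈ +0.125; the vertex latitude is φ_max = arccos|n̂_z| ≈ 82.8°.
Check via Clairaut: cos φ_max = |cos φ₁| · sin C = cos(66.0°)·sin(17.8°) ≈ 0.125, again giving ≈ 82.8°.

≈ 83°N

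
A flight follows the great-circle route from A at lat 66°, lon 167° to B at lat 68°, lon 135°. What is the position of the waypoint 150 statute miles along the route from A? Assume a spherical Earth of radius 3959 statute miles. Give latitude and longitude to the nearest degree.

≈ lat 67°, lon 162°

The haversine formula gives a central angle δ ≈ 0.218 rad (12.5°) between the endpoints. The total great-circle distance is δ·R ≈ 0.218 × 3959 ≈ 865 mi, so the target fraction is f = 150/865 ≈ 0.173.
Interpolate at f ≈ 0.173 with slerp weights a = sin((1−f)δ)/sin δ ≈ 0.829, b = sin(fδ)/sin δ ≈ 0.175.
p = a·p₁ + b·p₂ ≈ (-0.375, 0.122, 0.919); φ = arcsin(p_z) ≈ 66.79°, λ = atan2(p_y, p_x) ≈ 161.95°.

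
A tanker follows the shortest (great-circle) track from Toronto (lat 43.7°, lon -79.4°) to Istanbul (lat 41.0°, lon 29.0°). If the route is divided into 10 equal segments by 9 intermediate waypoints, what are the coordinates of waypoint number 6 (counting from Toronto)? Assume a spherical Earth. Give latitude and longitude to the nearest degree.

≈ lat 56°, lon -10°

Write both endpoints as unit vectors p₁, p₂ with components (cos φ cos λ, cos φ sin λ, sin φ).
The central angle between the endpoints is δ = arccos(p₁·p₂) ≈ 1.286 rad (73.7°).
Interpolate at f = 6/10 with slerp weights a = sin((1−f)δ)/sin δ ≈ 0.513, b = sin(fδ)/sin δ ≈ 0.727.
p = a·p₁ + b·p₂ ≈ (0.548, -0.098, 0.831); φ = arcsin(p_z) ≈ 56.18°, λ = atan2(p_y, p_x) ≈ -10.19°.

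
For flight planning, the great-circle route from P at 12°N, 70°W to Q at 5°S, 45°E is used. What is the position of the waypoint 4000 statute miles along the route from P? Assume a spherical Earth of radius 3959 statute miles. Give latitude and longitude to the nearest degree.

From cos δ = sin φ₁ sin φ₂ + cos φ₁ cos φ₂ cos Δλ, the central angle is δ ≈ 2.015 rad (115.5°). The total great-circle distance is δ·R ≈ 2.015 × 3959 ≈ 7978 mi, so the target fraction is f = 4000/7978 ≈ 0.501.
Interpolate at f ≈ 0.501 with slerp weights a = sin((1−f)δ)/sin δ ≈ 0.935, b = sin(fδ)/sin δ ≈ 0.938.
p = a·p₁ + b·p₂ ≈ (0.974, -0.198, 0.113); φ = arcsin(p_z) ≈ 6.47°, λ = atan2(p_y, p_x) ≈ -11.52°.

≈ 6°N, 12°W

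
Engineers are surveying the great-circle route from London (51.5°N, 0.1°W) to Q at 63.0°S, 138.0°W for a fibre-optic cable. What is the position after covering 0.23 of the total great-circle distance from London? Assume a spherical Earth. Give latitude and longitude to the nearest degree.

≈ 23°N, 27°W

Write both endpoints as unit vectors p₁, p₂ with components (cos φ cos λ, cos φ sin λ, sin φ).
The central angle between the endpoints is δ = arccos(p₁·p₂) ≈ 2.707 rad (155.1°).
Interpolate at f = 0.23 with slerp weights a = sin((1−f)δ)/sin δ ≈ 2.068, b = sin(fδ)/sin δ ≈ 1.385.
p = a·p₁ + b·p₂ ≈ (0.820, -0.423, 0.385); φ = arcsin(p_z) ≈ 22.64°, λ = atan2(p_y, p_x) ≈ -27.27°.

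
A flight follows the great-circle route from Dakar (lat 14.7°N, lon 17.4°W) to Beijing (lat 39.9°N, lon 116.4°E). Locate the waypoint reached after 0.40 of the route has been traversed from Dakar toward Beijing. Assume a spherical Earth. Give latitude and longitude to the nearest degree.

The haversine formula gives a central angle δ ≈ 1.929 rad (110.5°) between the endpoints.
Interpolate at f = 0.40 with slerp weights a = sin((1−f)δ)/sin δ ≈ 0.978, b = sin(fδ)/sin δ ≈ 0.745.
p = a·p₁ + b·p₂ ≈ (0.649, 0.229, 0.726); φ = arcsin(p_z) ≈ 46.54°, λ = atan2(p_y, p_x) ≈ 19.43°.

≈ lat 47°N, lon 19°E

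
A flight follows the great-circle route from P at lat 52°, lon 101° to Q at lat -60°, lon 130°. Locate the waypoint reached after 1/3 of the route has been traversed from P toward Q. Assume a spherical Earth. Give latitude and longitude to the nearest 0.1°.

Write both endpoints as unit vectors p₁, p₂ with components (cos φ cos λ, cos φ sin λ, sin φ).
The central angle between the endpoints is δ = arccos(p₁·p₂) ≈ 1.997 rad (114.4°).
Interpolate at f = 1/3 with slerp weights a = sin((1−f)δ)/sin δ ≈ 1.067, b = sin(fδ)/sin δ ≈ 0.678.
p = a·p₁ + b·p₂ ≈ (-0.343, 0.904, 0.253); φ = arcsin(p_z) ≈ 14.68°, λ = atan2(p_y, p_x) ≈ 110.78°.

≈ lat 14.7°, lon 110.8°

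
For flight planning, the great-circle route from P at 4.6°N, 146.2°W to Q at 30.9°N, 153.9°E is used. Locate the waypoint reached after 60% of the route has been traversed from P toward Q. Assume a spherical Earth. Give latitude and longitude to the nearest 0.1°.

≈ 22.9°N, 179.7°W

The haversine formula gives a central angle δ ≈ 1.081 rad (62.0°) between the endpoints.
Interpolate at f = 0.60 with slerp weights a = sin((1−f)δ)/sin δ ≈ 0.475, b = sin(fδ)/sin δ ≈ 0.685.
p = a·p₁ + b·p₂ ≈ (-0.921, -0.005, 0.390); φ = arcsin(p_z) ≈ 22.93°, λ = atan2(p_y, p_x) ≈ -179.69°.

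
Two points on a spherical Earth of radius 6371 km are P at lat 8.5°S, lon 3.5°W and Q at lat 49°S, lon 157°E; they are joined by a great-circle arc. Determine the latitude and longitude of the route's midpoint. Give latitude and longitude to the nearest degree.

≈ lat 65°S, lon 27°E

Write both endpoints as unit vectors p₁, p₂ with components (cos φ cos λ, cos φ sin λ, sin φ).
The central angle between the endpoints is δ = arccos(p₁·p₂) ≈ 2.094 rad (120.0°).
Interpolate at f = 1/2 with slerp weights a = sin((1−f)δ)/sin δ ≈ 1.000, b = sin(fδ)/sin δ ≈ 1.000.
p = a·p₁ + b·p₂ ≈ (0.383, 0.196, -0.903); φ = arcsin(p_z) ≈ -64.50°, λ = atan2(p_y, p_x) ≈ 27.08°.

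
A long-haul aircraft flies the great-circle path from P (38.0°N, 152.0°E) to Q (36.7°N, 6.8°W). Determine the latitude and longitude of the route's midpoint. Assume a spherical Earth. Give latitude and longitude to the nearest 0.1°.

≈ (76.4°N, 70.0°E)

From cos δ = sin φ₁ sin φ₂ + cos φ₁ cos φ₂ cos Δλ, the central angle is δ ≈ 1.794 rad (102.8°).
Interpolate at f = 1/2 with slerp weights a = sin((1−f)δ)/sin δ ≈ 0.801, b = sin(fδ)/sin δ ≈ 0.801.
p = a·p₁ + b·p₂ ≈ (0.080, 0.220, 0.972); φ = arcsin(p_z) ≈ 76.43°, λ = atan2(p_y, p_x) ≈ 69.95°.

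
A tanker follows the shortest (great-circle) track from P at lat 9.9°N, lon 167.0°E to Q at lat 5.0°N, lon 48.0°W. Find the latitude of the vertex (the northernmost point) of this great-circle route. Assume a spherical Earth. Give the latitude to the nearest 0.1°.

≈ 23.7°N

The great circle lies in the plane with unit normal n̂ = (p₁ × p₂)/|p₁ × p₂|.
Here n̂_z ≈ +0.916; the vertex latitude is φ_max = arccos|n̂_z| ≈ 23.7°.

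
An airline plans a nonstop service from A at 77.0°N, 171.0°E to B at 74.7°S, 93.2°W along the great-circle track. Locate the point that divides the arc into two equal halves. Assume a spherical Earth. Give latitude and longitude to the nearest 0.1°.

Write both endpoints as unit vectors p₁, p₂ with components (cos φ cos λ, cos φ sin λ, sin φ).
The central angle between the endpoints is δ = arccos(p₁·p₂) ≈ 2.811 rad (161.1°).
Interpolate at f = 1/2 with slerp weights a = sin((1−f)δ)/sin δ ≈ 3.038, b = sin(fδ)/sin δ ≈ 3.038.
p = a·p₁ + b·p₂ ≈ (-0.720, -0.694, 0.030); φ = arcsin(p_z) ≈ 1.71°, λ = atan2(p_y, p_x) ≈ -136.06°.

≈ 1.7°N, 136.1°W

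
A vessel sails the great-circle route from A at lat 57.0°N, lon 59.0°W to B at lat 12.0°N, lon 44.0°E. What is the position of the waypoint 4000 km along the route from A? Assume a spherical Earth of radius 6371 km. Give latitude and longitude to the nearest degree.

Convert each endpoint to a unit vector on the sphere (x = cos φ cos λ, y = cos φ sin λ, z = sin φ).
The central angle between the endpoints is δ = arccos(p₁·p₂) ≈ 1.516 rad (86.9°). The total great-circle distance is δ·R ≈ 1.516 × 6371 ≈ 9660 km, so the target fraction is f = 4000/9660 ≈ 0.414.
Interpolate at f ≈ 0.414 with slerp weights a = sin((1−f)δ)/sin δ ≈ 0.777, b = sin(fδ)/sin δ ≈ 0.588.
p = a·p₁ + b·p₂ ≈ (0.632, 0.037, 0.774); φ = arcsin(p_z) ≈ 50.73°, λ = atan2(p_y, p_x) ≈ 3.34°.

≈ lat 51°N, lon 3°E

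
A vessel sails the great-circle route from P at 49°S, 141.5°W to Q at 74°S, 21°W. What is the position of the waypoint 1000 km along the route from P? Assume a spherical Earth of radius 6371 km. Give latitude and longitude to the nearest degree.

The haversine formula gives a central angle δ ≈ 0.884 rad (50.7°) between the endpoints. The total great-circle distance is δ·R ≈ 0.884 × 6371 ≈ 5635 km, so the target fraction is f = 1000/5635 ≈ 0.177.
Interpolate at f ≈ 0.177 with slerp weights a = sin((1−f)δ)/sin δ ≈ 0.860, b = sin(fδ)/sin δ ≈ 0.202.
p = a·p₁ + b·p₂ ≈ (-0.389, -0.371, -0.843); φ = arcsin(p_z) ≈ -57.46°, λ = atan2(p_y, p_x) ≈ -136.38°.

≈ 57°S, 136°W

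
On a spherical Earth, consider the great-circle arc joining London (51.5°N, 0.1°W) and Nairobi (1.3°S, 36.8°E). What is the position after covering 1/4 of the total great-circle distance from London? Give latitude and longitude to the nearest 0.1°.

Convert each endpoint to a unit vector on the sphere (x = cos φ cos λ, y = cos φ sin λ, z = sin φ).
The central angle between the endpoints is δ = arccos(p₁·p₂) ≈ 1.070 rad (61.3°).
Interpolate at f = 1/4 with slerp weights a = sin((1−f)δ)/sin δ ≈ 0.820, b = sin(fδ)/sin δ ≈ 0.301.
p = a·p₁ + b·p₂ ≈ (0.752, 0.180, 0.635); φ = arcsin(p_z) ≈ 39.40°, λ = atan2(p_y, p_x) ≈ 13.44°.

≈ 39.4°N, 13.4°E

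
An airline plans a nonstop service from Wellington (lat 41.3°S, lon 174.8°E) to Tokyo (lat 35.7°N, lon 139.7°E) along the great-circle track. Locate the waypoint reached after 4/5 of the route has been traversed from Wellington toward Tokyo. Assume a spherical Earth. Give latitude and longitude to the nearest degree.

Convert each endpoint to a unit vector on the sphere (x = cos φ cos λ, y = cos φ sin λ, z = sin φ).
The central angle between the endpoints is δ = arccos(p₁·p₂) ≈ 1.457 rad (83.5°).
Interpolate at f = 4/5 with slerp weights a = sin((1−f)δ)/sin δ ≈ 0.289, b = sin(fδ)/sin δ ≈ 0.925.
p = a·p₁ + b·p₂ ≈ (-0.789, 0.505, 0.349); φ = arcsin(p_z) ≈ 20.42°, λ = atan2(p_y, p_x) ≈ 147.36°.

≈ lat 20°N, lon 147°E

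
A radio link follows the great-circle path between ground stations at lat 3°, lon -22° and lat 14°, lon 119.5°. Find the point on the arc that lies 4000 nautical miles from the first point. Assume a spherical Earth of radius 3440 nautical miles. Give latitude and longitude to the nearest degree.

≈ lat 24°, lon 44°

Convert each endpoint to a unit vector on the sphere (x = cos φ cos λ, y = cos φ sin λ, z = sin φ).
The central angle between the endpoints is δ = arccos(p₁·p₂) ≈ 2.412 rad (138.2°). The total great-circle distance is δ·R ≈ 2.412 × 3440 ≈ 8298 nmi, so the target fraction is f = 4000/8298 ≈ 0.482.
Interpolate at f ≈ 0.482 with slerp weights a = sin((1−f)δ)/sin δ ≈ 1.424, b = sin(fδ)/sin δ ≈ 1.378.
p = a·p₁ + b·p₂ ≈ (0.660, 0.631, 0.408); φ = arcsin(p_z) ≈ 24.07°, λ = atan2(p_y, p_x) ≈ 43.69°.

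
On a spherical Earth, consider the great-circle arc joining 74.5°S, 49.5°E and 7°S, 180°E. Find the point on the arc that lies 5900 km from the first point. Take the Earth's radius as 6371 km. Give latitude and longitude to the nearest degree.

Write both endpoints as unit vectors p₁, p₂ with components (cos φ cos λ, cos φ sin λ, sin φ).
The central angle between the endpoints is δ = arccos(p₁·p₂) ≈ 1.626 rad (93.1°). The total great-circle distance is δ·R ≈ 1.626 × 6371 ≈ 10357 km, so the target fraction is f = 5900/10357 ≈ 0.570.
Interpolate at f ≈ 0.570 with slerp weights a = sin((1−f)δ)/sin δ ≈ 0.645, b = sin(fδ)/sin δ ≈ 0.800.
p = a·p₁ + b·p₂ ≈ (-0.683, 0.131, -0.719); φ = arcsin(p_z) ≈ -45.97°, λ = atan2(p_y, p_x) ≈ 169.13°.

≈ 46°S, 169°E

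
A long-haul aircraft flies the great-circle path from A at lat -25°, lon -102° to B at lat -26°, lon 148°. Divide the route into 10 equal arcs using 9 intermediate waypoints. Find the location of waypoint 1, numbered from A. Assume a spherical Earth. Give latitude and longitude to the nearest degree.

Write both endpoints as unit vectors p₁, p₂ with components (cos φ cos λ, cos φ sin λ, sin φ).
The central angle between the endpoints is δ = arccos(p₁·p₂) ≈ 1.664 rad (95.4°).
Interpolate at f = 1/10 with slerp weights a = sin((1−f)δ)/sin δ ≈ 1.002, b = sin(fδ)/sin δ ≈ 0.166.
p = a·p₁ + b·p₂ ≈ (-0.316, -0.809, -0.496); φ = arcsin(p_z) ≈ -29.75°, λ = atan2(p_y, p_x) ≈ -111.32°.

≈ lat -30°, lon -111°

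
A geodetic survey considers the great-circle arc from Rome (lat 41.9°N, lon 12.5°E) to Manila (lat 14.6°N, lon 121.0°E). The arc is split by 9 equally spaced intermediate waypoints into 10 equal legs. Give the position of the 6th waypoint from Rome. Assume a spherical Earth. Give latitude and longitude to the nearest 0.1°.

Write both endpoints as unit vectors p₁, p₂ with components (cos φ cos λ, cos φ sin λ, sin φ).
The central angle between the endpoints is δ = arccos(p₁·p₂) ≈ 1.631 rad (93.5°).
Interpolate at f = 6/10 with slerp weights a = sin((1−f)δ)/sin δ ≈ 0.608, b = sin(fδ)/sin δ ≈ 0.831.
p = a·p₁ + b·p₂ ≈ (0.028, 0.787, 0.616); φ = arcsin(p_z) ≈ 38.00°, λ = atan2(p_y, p_x) ≈ 87.99°.

≈ lat 38.0°N, lon 88.0°E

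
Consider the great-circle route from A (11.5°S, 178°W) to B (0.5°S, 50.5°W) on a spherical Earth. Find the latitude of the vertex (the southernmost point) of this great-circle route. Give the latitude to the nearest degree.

The great circle lies in the plane with unit normal n̂ = (p₁ × p₂)/|p₁ × p₂|.
Here n̂_z ≈ +0.967; the vertex latitude is φ_max = arccos|n̂_z| ≈ 14.8°.
Check via Clairaut: cos φ_max = |cos φ₁| · sin C = cos(11.5°)·sin(99.3°) ≈ 0.967, again giving ≈ 14.8°.

≈ 15°S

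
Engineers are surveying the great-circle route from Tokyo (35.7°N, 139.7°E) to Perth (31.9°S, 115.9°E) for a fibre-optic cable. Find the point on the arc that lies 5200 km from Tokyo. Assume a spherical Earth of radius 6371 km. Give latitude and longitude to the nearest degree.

≈ 9°S, 124°E

Write both endpoints as unit vectors p₁, p₂ with components (cos φ cos λ, cos φ sin λ, sin φ).
The central angle between the endpoints is δ = arccos(p₁·p₂) ≈ 1.242 rad (71.2°). The total great-circle distance is δ·R ≈ 1.242 × 6371 ≈ 7916 km, so the target fraction is f = 5200/7916 ≈ 0.657.
Interpolate at f ≈ 0.657 with slerp weights a = sin((1−f)δ)/sin δ ≈ 0.437, b = sin(fδ)/sin δ ≈ 0.770.
p = a·p₁ + b·p₂ ≈ (-0.556, 0.817, -0.152); φ = arcsin(p_z) ≈ -8.73°, λ = atan2(p_y, p_x) ≈ 124.23°.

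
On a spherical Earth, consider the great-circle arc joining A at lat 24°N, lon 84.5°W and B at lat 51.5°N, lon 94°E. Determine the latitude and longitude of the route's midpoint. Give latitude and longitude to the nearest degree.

Convert each endpoint to a unit vector on the sphere (x = cos φ cos λ, y = cos φ sin λ, z = sin φ).
The central angle between the endpoints is δ = arccos(p₁·p₂) ≈ 1.824 rad (104.5°).
Interpolate at f = 1/2 with slerp weights a = sin((1−f)δ)/sin δ ≈ 0.817, b = sin(fδ)/sin δ ≈ 0.817.
p = a·p₁ + b·p₂ ≈ (0.036, -0.235, 0.971); φ = arcsin(p_z) ≈ 76.22°, λ = atan2(p_y, p_x) ≈ -81.30°.

≈ lat 76°N, lon 81°W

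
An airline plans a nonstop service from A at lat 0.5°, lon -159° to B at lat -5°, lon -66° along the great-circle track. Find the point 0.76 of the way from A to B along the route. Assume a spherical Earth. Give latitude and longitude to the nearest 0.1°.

Write both endpoints as unit vectors p₁, p₂ with components (cos φ cos λ, cos φ sin λ, sin φ).
The central angle between the endpoints is δ = arccos(p₁·p₂) ≈ 1.624 rad (93.0°).
Interpolate at f = 0.76 with slerp weights a = sin((1−f)δ)/sin δ ≈ 0.380, b = sin(fδ)/sin δ ≈ 0.945.
p = a·p₁ + b·p₂ ≈ (0.028, -0.996, -0.079); φ = arcsin(p_z) ≈ -4.53°, λ = atan2(p_y, p_x) ≈ -88.40°.

≈ lat -4.5°, lon -88.4°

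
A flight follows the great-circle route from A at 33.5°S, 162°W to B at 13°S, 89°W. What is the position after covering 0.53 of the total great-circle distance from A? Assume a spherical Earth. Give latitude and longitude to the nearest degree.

≈ 27°S, 120°W

Write both endpoints as unit vectors p₁, p₂ with components (cos φ cos λ, cos φ sin λ, sin φ).
The central angle between the endpoints is δ = arccos(p₁·p₂) ≈ 1.201 rad (68.8°).
Interpolate at f = 0.53 with slerp weights a = sin((1−f)δ)/sin δ ≈ 0.574, b = sin(fδ)/sin δ ≈ 0.637.
p = a·p₁ + b·p₂ ≈ (-0.444, -0.769, -0.460); φ = arcsin(p_z) ≈ -27.39°, λ = atan2(p_y, p_x) ≈ -120.01°.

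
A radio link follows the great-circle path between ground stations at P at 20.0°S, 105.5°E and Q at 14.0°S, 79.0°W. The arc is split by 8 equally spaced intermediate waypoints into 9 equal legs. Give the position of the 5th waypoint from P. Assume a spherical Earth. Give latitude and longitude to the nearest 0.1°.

≈ 76.7°S, 110.0°W

Convert each endpoint to a unit vector on the sphere (x = cos φ cos λ, y = cos φ sin λ, z = sin φ).
The central angle between the endpoints is δ = arccos(p₁·p₂) ≈ 2.543 rad (145.7°).
Interpolate at f = 5/9 with slerp weights a = sin((1−f)δ)/sin δ ≈ 1.606, b = sin(fδ)/sin δ ≈ 1.753.
p = a·p₁ + b·p₂ ≈ (-0.079, -0.216, -0.973); φ = arcsin(p_z) ≈ -76.72°, λ = atan2(p_y, p_x) ≈ -110.03°.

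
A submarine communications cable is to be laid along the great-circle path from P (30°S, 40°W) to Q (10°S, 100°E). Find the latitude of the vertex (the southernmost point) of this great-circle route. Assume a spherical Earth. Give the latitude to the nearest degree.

≈ 48°S

The great circle lies in the plane with unit normal n̂ = (p₁ × p₂)/|p₁ × p₂|.
Here n̂_z ≈ +0.665; the vertex latitude is φ_max = arccos|n̂_z| ≈ 48.3°.
Check via Clairaut: cos φ_max = |cos φ₁| · sin C = cos(30.0°)·sin(129.8°) ≈ 0.665, again giving ≈ 48.3°.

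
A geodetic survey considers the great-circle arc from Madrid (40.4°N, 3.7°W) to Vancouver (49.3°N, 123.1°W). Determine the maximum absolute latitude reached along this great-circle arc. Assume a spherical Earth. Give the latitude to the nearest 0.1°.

The great circle lies in the plane with unit normal n̂ = (p₁ × p₂)/|p₁ × p₂|.
Here n̂_z ≈ -0.447; the vertex latitude is φ_max = arccos|n̂_z| ≈ 63.5°.
Check via Clairaut: cos φ_max = |cos φ₁| · sin C = cos(40.4°)·sin(35.9°) ≈ 0.447, again giving ≈ 63.5°.

≈ 63.5°N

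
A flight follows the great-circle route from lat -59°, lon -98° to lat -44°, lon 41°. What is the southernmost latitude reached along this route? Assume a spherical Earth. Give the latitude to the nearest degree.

The great circle lies in the plane with unit normal n̂ = (p₁ × p₂)/|p₁ × p₂|.
Here n̂_z ≈ +0.256; the vertex latitude is φ_max = arccos|n̂_z| ≈ 75.2°.
Check via Clairaut: cos φ_max = |cos φ₁| · sin C = cos(59.0°)·sin(150.2°) ≈ 0.256, again giving ≈ 75.2°.

≈ -75°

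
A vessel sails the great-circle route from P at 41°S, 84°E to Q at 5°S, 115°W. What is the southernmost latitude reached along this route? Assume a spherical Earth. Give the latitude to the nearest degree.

The great circle lies in the plane with unit normal n̂ = (p₁ × p₂)/|p₁ × p₂|.
Here n̂_z ≈ +0.323; the vertex latitude is φ_max = arccos|n̂_z| ≈ 71.1°.
Check via Clairaut: cos φ_max = |cos φ₁| · sin C = cos(41.0°)·sin(154.6°) ≈ 0.323, again giving ≈ 71.1°.

≈ 71°S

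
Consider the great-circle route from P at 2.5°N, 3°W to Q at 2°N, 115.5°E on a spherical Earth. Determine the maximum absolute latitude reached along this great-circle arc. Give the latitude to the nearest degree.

The great circle lies in the plane with unit normal n̂ = (p₁ × p₂)/|p₁ × p₂|.
Here n̂_z ≈ +0.997; the vertex latitude is φ_max = arccos|n̂_z| ≈ 4.4°.

≈ 4°N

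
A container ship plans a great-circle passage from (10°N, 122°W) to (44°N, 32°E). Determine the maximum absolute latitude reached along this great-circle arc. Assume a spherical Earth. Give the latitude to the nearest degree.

≈ 69°N

The great circle lies in the plane with unit normal n̂ = (p₁ × p₂)/|p₁ × p₂|.
Here n̂_z ≈ +0.363; the vertex latitude is φ_max = arccos|n̂_z| ≈ 68.7°.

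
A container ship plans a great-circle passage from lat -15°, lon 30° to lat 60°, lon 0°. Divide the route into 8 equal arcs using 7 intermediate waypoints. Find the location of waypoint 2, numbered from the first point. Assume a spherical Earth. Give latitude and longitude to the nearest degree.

≈ lat 4°, lon 25°

Convert each endpoint to a unit vector on the sphere (x = cos φ cos λ, y = cos φ sin λ, z = sin φ).
The central angle between the endpoints is δ = arccos(p₁·p₂) ≈ 1.375 rad (78.8°).
Interpolate at f = 2/8 with slerp weights a = sin((1−f)δ)/sin δ ≈ 0.875, b = sin(fδ)/sin δ ≈ 0.344.
p = a·p₁ + b·p₂ ≈ (0.904, 0.422, 0.071); φ = arcsin(p_z) ≈ 4.08°, λ = atan2(p_y, p_x) ≈ 25.06°.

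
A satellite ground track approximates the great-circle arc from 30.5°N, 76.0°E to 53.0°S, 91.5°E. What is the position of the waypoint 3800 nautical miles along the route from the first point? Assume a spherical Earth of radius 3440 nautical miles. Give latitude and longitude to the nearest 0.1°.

Write both endpoints as unit vectors p₁, p₂ with components (cos φ cos λ, cos φ sin λ, sin φ).
The central angle between the endpoints is δ = arccos(p₁·p₂) ≈ 1.476 rad (84.6°). The total great-circle distance is δ·R ≈ 1.476 × 3440 ≈ 5079 nmi, so the target fraction is f = 3800/5079 ≈ 0.748.
Interpolate at f ≈ 0.748 with slerp weights a = sin((1−f)δ)/sin δ ≈ 0.365, b = sin(fδ)/sin δ ≈ 0.897.
p = a·p₁ + b·p₂ ≈ (0.062, 0.845, -0.531); φ = arcsin(p_z) ≈ -32.11°, λ = atan2(p_y, p_x) ≈ 85.81°.

≈ 32.1°S, 85.8°E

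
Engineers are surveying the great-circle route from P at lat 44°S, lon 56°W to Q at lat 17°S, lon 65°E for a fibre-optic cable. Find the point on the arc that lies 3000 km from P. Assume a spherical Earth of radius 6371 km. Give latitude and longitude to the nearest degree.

Write both endpoints as unit vectors p₁, p₂ with components (cos φ cos λ, cos φ sin λ, sin φ).
The central angle between the endpoints is δ = arccos(p₁·p₂) ≈ 1.723 rad (98.7°). The total great-circle distance is δ·R ≈ 1.723 × 6371 ≈ 10975 km, so the target fraction is f = 3000/10975 ≈ 0.273.
Interpolate at f ≈ 0.273 with slerp weights a = sin((1−f)δ)/sin δ ≈ 0.961, b = sin(fδ)/sin δ ≈ 0.459.
p = a·p₁ + b·p₂ ≈ (0.572, -0.175, -0.801); φ = arcsin(p_z) ≈ -53.27°, λ = atan2(p_y, p_x) ≈ -17.02°.

≈ lat 53°S, lon 17°W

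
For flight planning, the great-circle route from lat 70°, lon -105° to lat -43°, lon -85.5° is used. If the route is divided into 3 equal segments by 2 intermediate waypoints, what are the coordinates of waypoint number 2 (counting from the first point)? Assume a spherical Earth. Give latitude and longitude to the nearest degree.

Write both endpoints as unit vectors p₁, p₂ with components (cos φ cos λ, cos φ sin λ, sin φ).
The central angle between the endpoints is δ = arccos(p₁·p₂) ≈ 1.988 rad (113.9°).
Interpolate at f = 2/3 with slerp weights a = sin((1−f)δ)/sin δ ≈ 0.673, b = sin(fδ)/sin δ ≈ 1.061.
p = a·p₁ + b·p₂ ≈ (0.001, -0.996, -0.091); φ = arcsin(p_z) ≈ -5.24°, λ = atan2(p_y, p_x) ≈ -89.92°.

≈ lat -5°, lon -90°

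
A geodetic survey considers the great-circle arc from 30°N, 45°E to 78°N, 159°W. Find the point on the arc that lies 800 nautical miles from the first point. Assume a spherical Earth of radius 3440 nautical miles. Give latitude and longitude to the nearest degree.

≈ 43°N, 47°E

From cos δ = sin φ₁ sin φ₂ + cos φ₁ cos φ₂ cos Δλ, the central angle is δ ≈ 1.240 rad (71.1°). The total great-circle distance is δ·R ≈ 1.240 × 3440 ≈ 4266 nmi, so the target fraction is f = 800/4266 ≈ 0.188.
Interpolate at f ≈ 0.188 with slerp weights a = sin((1−f)δ)/sin δ ≈ 0.894, b = sin(fδ)/sin δ ≈ 0.244.
p = a·p₁ + b·p₂ ≈ (0.500, 0.529, 0.685); φ = arcsin(p_z) ≈ 43.26°, λ = atan2(p_y, p_x) ≈ 46.62°.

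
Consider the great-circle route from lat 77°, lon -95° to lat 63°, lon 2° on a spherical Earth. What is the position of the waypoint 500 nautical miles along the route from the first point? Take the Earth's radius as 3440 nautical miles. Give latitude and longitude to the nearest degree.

Convert each endpoint to a unit vector on the sphere (x = cos φ cos λ, y = cos φ sin λ, z = sin φ).
The central angle between the endpoints is δ = arccos(p₁·p₂) ≈ 0.544 rad (31.2°). The total great-circle distance is δ·R ≈ 0.544 × 3440 ≈ 1871 nmi, so the target fraction is f = 500/1871 ≈ 0.267.
Interpolate at f ≈ 0.267 with slerp weights a = sin((1−f)δ)/sin δ ≈ 0.750, b = sin(fδ)/sin δ ≈ 0.280.
p = a·p₁ + b·p₂ ≈ (0.112, -0.164, 0.980); φ = arcsin(p_z) ≈ 78.55°, λ = atan2(p_y, p_x) ≈ -55.54°.

≈ lat 79°, lon -56°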